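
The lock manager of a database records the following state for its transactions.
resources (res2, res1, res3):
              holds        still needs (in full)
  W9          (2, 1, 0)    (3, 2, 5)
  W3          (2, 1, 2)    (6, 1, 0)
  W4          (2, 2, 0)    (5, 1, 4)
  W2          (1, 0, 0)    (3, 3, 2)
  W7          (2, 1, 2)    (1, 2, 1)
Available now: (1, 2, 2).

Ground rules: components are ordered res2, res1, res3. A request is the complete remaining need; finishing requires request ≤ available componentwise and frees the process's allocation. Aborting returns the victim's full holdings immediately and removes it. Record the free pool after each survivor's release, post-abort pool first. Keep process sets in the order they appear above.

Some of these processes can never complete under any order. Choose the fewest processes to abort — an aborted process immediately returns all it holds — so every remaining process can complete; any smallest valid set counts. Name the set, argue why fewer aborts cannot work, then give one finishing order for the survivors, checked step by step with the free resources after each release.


Minimum abort set: W3.
Key observation: before aborting W3, W4 was permanently blocked — no order could ever run it; afterwards it completes at step 2.
Why nothing smaller works: aborting no one leaves the state deadlocked as given.
The survivors complete as W7, W4, W9, W2. Verifying each step (starting from the post-abort pool):
  pool = (3, 3, 4)
  run W7 (needs (1, 2, 1), free (3, 3, 4)); after release of (2, 1, 2) the pool is (5, 4, 6)
  run W4 (needs (5, 1, 4), free (5, 4, 6)); after release of (2, 2, 0) the pool is (7, 6, 6)
  run W9 (needs (3, 2, 5), free (7, 6, 6)); after release of (2, 1, 0) the pool is (9, 7, 6)
  run W2 (needs (3, 3, 2), free (9, 7, 6)); after release of (1, 0, 0) the pool is (10, 7, 6)


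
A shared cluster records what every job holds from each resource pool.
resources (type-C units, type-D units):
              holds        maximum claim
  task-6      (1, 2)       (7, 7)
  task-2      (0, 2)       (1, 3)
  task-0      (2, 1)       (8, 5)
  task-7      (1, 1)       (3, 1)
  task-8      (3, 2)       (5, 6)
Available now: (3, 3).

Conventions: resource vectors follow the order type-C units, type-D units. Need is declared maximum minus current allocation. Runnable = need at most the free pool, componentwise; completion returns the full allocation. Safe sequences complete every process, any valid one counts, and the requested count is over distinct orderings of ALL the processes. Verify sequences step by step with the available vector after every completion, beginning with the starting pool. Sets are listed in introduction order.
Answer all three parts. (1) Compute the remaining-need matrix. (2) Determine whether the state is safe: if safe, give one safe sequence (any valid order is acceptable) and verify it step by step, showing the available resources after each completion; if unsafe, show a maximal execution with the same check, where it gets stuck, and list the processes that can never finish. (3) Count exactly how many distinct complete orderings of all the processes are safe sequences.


(1) Remaining need (order type-C units, type-D units):
  task-6: (6, 5)
  task-2: (1, 1)
  task-0: (6, 4)
  task-7: (2, 0)
  task-8: (2, 4)
(2) The state is SAFE; one workable sequence: task-7, task-8, task-6, task-0, task-2.
Key observation: task-8 is the earliest step where a requested resource binds exactly: need (2, 4), pool (4, 4) at its turn.
Verifying each step:
  pool = (3, 3)
  run task-7 (needs (2, 0), free (3, 3)); after release of (1, 1) the pool is (4, 4)
  run task-8 (needs (2, 4), free (4, 4)); after release of (3, 2) the pool is (7, 6)
  run task-6 (needs (6, 5), free (7, 6)); after release of (1, 2) the pool is (8, 8)
  run task-0 (needs (6, 4), free (8, 8)); after release of (2, 1) the pool is (10, 9)
  run task-2 (needs (1, 1), free (10, 9)); after release of (0, 2) the pool is (10, 11)
(3) The exact count: 16 of the possible complete orderings are safe sequences.


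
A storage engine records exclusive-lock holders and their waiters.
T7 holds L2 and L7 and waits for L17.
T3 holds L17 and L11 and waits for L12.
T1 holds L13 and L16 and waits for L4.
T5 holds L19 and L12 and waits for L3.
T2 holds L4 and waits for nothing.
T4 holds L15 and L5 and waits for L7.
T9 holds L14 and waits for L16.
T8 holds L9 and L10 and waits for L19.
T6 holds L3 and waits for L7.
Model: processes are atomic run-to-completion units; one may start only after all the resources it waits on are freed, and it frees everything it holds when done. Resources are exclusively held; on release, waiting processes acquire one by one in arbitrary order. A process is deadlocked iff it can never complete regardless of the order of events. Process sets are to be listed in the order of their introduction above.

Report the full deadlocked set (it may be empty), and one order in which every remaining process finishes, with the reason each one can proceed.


Deadlocked set: T7, T3, T5, T4, T8 and T6.
Key observation: T7 -> T3 -> T5 -> T6 -> T7 is a circular wait — nothing in it can go first; T4 and T8 wait into the deadlock from upstream.
A valid finishing order for the others: T2, T1, T9.
Walking it through:
  run T2 (it waits on nothing); releases L4
  run T1 (all its waits — L4 — are resolved); releases L13 and L16
  run T9 (all its waits — L16 — are resolved); releases L14


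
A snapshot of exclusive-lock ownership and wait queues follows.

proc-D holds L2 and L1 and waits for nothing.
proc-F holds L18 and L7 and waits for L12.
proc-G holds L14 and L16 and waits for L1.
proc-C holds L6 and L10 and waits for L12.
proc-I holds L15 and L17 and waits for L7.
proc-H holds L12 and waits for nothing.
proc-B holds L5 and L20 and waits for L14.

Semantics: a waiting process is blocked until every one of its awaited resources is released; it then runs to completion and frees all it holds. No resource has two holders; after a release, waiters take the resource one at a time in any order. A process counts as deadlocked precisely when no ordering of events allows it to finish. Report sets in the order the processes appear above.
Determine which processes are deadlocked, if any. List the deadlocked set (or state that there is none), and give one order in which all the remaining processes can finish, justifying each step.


No process is deadlocked.
Key observation: although several processes wait, no cycle exists — each chain bottoms out at a free runner.
One completion order for the rest: proc-D, proc-H, proc-F, proc-G, proc-I, proc-C, proc-B.
Verifying each step:
  proc-D: no waits; runs immediately, freeing L2 and L1
  proc-H: no waits; runs immediately, freeing L12
  proc-F: everything it awaited (L12) is free; runs, freeing L18 and L7
  proc-G: everything it awaited (L1) is free; runs, freeing L14 and L16
  proc-I: everything it awaited (L7) is free; runs, freeing L15 and L17
  proc-C: everything it awaited (L12) is free; runs, freeing L6 and L10
  proc-B: everything it awaited (L14) is free; runs, freeing L5 and L20


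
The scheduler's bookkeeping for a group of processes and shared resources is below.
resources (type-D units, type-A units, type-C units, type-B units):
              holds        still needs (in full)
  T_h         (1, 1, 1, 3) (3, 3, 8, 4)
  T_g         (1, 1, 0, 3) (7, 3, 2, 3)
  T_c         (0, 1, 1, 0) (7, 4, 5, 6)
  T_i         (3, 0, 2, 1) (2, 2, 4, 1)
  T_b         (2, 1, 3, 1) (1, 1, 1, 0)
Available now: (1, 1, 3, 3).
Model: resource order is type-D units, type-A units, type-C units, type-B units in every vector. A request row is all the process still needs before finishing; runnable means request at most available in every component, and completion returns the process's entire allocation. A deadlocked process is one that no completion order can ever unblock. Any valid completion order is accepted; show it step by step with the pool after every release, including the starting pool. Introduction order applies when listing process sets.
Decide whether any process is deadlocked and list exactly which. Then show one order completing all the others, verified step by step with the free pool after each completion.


Deadlocked set: T_h, T_g and T_c.
Key observation: no order helps: past T_b, T_i, the free pool tops out at (6, 2, 8, 5), below what each blocked process needs in type-A units.
A valid finishing order for the others: T_b, T_i. Step-by-step check:
  pool = (1, 1, 3, 3)
  T_b: need (1, 1, 1, 0) fits (1, 1, 3, 3); releases (2, 1, 3, 1), pool now (3, 2, 6, 4)
  T_i: need (2, 2, 4, 1) fits (3, 2, 6, 4); releases (3, 0, 2, 1), pool now (6, 2, 8, 5)
The blocked processes can never fit:
  blocked: T_h wants (3, 3, 8, 4), pool (6, 2, 8, 5) — not enough type-A units
  blocked: T_g wants (7, 3, 2, 3), pool (6, 2, 8, 5) — not enough type-D units and type-A units
  blocked: T_c wants (7, 4, 5, 6), pool (6, 2, 8, 5) — not enough type-D units, type-A units and type-B units


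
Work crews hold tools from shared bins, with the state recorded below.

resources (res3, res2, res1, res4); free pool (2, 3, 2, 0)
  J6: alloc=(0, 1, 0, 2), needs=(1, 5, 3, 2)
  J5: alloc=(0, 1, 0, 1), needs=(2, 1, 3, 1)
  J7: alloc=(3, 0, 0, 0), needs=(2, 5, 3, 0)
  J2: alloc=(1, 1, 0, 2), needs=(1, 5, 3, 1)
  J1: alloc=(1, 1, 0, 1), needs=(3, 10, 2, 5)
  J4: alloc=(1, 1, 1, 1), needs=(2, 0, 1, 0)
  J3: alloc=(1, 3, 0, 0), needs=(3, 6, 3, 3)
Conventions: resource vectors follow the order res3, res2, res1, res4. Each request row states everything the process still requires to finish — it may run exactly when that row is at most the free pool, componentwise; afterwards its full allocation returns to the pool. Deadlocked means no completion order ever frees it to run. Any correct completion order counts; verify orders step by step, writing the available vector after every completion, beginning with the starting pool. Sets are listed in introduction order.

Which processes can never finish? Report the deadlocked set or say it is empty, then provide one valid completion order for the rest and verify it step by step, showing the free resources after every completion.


No process is deadlocked.
Key observation: starting with J4, each completion frees enough for the next — no one is permanently blocked.
A valid finishing order for the others: J4, J5, J6, J3, J2, J1, J7. Step-by-step check:
  pool = (2, 3, 2, 0)
  J4 needs (2, 0, 1, 0) <= (2, 3, 2, 0) -> finishes; pool += (1, 1, 1, 1) = (3, 4, 3, 1)
  J5 needs (2, 1, 3, 1) <= (3, 4, 3, 1) -> finishes; pool += (0, 1, 0, 1) = (3, 5, 3, 2)
  J6 needs (1, 5, 3, 2) <= (3, 5, 3, 2) -> finishes; pool += (0, 1, 0, 2) = (3, 6, 3, 4)
  J3 needs (3, 6, 3, 3) <= (3, 6, 3, 4) -> finishes; pool += (1, 3, 0, 0) = (4, 9, 3, 4)
  J2 needs (1, 5, 3, 1) <= (4, 9, 3, 4) -> finishes; pool += (1, 1, 0, 2) = (5, 10, 3, 6)
  J1 needs (3, 10, 2, 5) <= (5, 10, 3, 6) -> finishes; pool += (1, 1, 0, 1) = (6, 11, 3, 7)
  J7 needs (2, 5, 3, 0) <= (6, 11, 3, 7) -> finishes; pool += (3, 0, 0, 0) = (9, 11, 3, 7)


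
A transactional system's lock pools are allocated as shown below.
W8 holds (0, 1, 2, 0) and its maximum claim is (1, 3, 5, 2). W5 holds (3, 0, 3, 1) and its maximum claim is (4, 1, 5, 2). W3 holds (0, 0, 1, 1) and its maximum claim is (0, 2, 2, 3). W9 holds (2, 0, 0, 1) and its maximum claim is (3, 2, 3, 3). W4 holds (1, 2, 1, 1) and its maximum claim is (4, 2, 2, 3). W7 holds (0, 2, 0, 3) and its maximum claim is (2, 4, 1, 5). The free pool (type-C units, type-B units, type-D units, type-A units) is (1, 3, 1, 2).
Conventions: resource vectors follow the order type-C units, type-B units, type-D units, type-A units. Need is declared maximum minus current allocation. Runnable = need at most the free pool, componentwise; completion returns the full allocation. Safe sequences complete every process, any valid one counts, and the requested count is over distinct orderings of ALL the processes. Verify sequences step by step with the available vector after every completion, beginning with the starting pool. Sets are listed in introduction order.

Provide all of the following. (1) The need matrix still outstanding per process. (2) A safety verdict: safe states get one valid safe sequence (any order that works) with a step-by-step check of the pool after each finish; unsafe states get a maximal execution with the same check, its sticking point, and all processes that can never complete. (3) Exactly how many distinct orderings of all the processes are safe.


(1) Remaining need (order type-C units, type-B units, type-D units, type-A units):
  W8: (1, 2, 3, 2)
  W5: (1, 1, 2, 1)
  W3: (0, 2, 1, 2)
  W9: (1, 2, 3, 2)
  W4: (3, 0, 1, 2)
  W7: (2, 2, 1, 2)
(2) SAFE. One safe sequence: W3, W5, W7, W4, W9, W8.
Key observation: W3 is the earliest step where a requested resource binds exactly: need (0, 2, 1, 2), pool (1, 3, 1, 2) at its turn.
Check, step by step:
  pool = (1, 3, 1, 2)
  W3: need (0, 2, 1, 2) fits (1, 3, 1, 2); releases (0, 0, 1, 1), pool now (1, 3, 2, 3)
  W5: need (1, 1, 2, 1) fits (1, 3, 2, 3); releases (3, 0, 3, 1), pool now (4, 3, 5, 4)
  W7: need (2, 2, 1, 2) fits (4, 3, 5, 4); releases (0, 2, 0, 3), pool now (4, 5, 5, 7)
  W4: need (3, 0, 1, 2) fits (4, 5, 5, 7); releases (1, 2, 1, 1), pool now (5, 7, 6, 8)
  W9: need (1, 2, 3, 2) fits (5, 7, 6, 8); releases (2, 0, 0, 1), pool now (7, 7, 6, 9)
  W8: need (1, 2, 3, 2) fits (7, 7, 6, 9); releases (0, 1, 2, 0), pool now (7, 8, 8, 9)
(3) Precisely 24 of the possible complete orderings are safe sequences.


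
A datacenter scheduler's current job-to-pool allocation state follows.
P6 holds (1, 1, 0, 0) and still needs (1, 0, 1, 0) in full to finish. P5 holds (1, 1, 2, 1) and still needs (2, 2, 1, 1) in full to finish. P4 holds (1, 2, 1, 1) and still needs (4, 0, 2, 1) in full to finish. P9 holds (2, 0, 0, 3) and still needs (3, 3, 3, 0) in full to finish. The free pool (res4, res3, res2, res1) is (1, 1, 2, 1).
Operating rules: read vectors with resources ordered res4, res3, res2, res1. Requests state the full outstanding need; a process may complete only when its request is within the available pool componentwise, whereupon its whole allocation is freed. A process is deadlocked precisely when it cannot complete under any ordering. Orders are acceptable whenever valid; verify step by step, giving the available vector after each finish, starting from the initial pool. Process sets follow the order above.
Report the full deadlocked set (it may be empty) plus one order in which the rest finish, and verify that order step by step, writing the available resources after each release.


No process is deadlocked.
Key observation: there is always a runnable process — P6 first — so the state unwinds completely.
One completion order for the rest: P6, P5, P9, P4. Step-by-step check:
  pool = (1, 1, 2, 1)
  P6 needs (1, 0, 1, 0) <= (1, 1, 2, 1) -> finishes; pool += (1, 1, 0, 0) = (2, 2, 2, 1)
  P5 needs (2, 2, 1, 1) <= (2, 2, 2, 1) -> finishes; pool += (1, 1, 2, 1) = (3, 3, 4, 2)
  P9 needs (3, 3, 3, 0) <= (3, 3, 4, 2) -> finishes; pool += (2, 0, 0, 3) = (5, 3, 4, 5)
  P4 needs (4, 0, 2, 1) <= (5, 3, 4, 5) -> finishes; pool += (1, 2, 1, 1) = (6, 5, 5, 6)


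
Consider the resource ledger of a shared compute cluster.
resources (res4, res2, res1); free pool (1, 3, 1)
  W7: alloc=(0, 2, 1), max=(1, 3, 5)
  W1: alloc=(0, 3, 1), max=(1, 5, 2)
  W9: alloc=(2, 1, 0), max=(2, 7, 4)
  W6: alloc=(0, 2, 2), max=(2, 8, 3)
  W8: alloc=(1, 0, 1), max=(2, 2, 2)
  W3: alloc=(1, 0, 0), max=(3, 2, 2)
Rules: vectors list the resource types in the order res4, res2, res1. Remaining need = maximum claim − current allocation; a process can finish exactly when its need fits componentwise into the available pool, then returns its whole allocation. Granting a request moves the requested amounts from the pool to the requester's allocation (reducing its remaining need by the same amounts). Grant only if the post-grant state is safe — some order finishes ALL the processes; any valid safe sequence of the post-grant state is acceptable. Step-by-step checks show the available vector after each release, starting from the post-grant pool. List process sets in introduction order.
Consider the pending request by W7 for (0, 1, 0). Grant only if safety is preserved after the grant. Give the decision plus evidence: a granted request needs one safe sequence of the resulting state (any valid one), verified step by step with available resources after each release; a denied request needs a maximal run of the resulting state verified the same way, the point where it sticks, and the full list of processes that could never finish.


DENY — the pretend-granted state is unsafe.
Key observation: after W8, W1, W3 the pool peaks at (3, 5, 3), and each blocked process is short somewhere: W7 on res1; W9 on res2, res1; W6 on res2.
On the post-grant state, W8, W1, W3 is a maximal run — nothing extends it. Check, step by step:
  pool = (1, 2, 1)
  run W8 (needs (1, 2, 1), free (1, 2, 1)); after release of (1, 0, 1) the pool is (2, 2, 2)
  run W1 (needs (1, 2, 1), free (2, 2, 2)); after release of (0, 3, 1) the pool is (2, 5, 3)
  run W3 (needs (2, 2, 2), free (2, 5, 3)); after release of (1, 0, 0) the pool is (3, 5, 3)
  W7 cannot run: need (1, 0, 4) vs free (3, 5, 3) (insufficient res1)
  W9 cannot run: need (0, 6, 4) vs free (3, 5, 3) (insufficient res2 and res1)
  W6 cannot run: need (2, 6, 1) vs free (3, 5, 3) (insufficient res2)
Post-grant, the permanently blocked set is W7, W9 and W6.


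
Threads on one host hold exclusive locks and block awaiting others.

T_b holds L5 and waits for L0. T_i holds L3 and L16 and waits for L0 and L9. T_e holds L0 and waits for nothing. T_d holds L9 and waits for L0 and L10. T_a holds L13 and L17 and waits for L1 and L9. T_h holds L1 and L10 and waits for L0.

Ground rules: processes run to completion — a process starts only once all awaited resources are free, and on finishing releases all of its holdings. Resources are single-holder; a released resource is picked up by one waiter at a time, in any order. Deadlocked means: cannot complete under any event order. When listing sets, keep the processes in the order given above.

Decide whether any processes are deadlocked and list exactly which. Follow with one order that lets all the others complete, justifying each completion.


No process is deadlocked.
Key observation: the wait relation is loop-free; peeling off processes with no waits unwinds the whole state.
One completion order for the rest: T_e, T_h, T_d, T_a, T_i, T_b.
Verifying each step:
  T_e waits on nothing -> runs at once and releases L0
  T_h waits on L0 — all released -> runs and releases L1 and L10
  T_d waits on L0 and L10 — all released -> runs and releases L9
  T_a waits on L1 and L9 — all released -> runs and releases L13 and L17
  T_i waits on L0 and L9 — all released -> runs and releases L3 and L16
  T_b waits on L0 — all released -> runs and releases L5


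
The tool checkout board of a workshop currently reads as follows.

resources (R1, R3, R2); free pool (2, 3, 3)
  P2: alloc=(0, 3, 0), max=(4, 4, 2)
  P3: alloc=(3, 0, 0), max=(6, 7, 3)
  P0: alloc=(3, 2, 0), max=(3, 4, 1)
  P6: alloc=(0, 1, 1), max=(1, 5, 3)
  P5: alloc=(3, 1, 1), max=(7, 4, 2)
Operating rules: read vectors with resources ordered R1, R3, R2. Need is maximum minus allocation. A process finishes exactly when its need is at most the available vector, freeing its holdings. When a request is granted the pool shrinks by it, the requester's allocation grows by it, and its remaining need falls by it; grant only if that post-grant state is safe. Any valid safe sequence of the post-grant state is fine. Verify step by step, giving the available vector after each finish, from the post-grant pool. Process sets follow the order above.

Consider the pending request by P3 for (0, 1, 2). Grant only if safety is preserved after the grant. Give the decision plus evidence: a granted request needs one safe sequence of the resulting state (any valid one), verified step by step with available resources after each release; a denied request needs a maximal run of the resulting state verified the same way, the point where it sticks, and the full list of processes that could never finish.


GRANT — the state after the grant stays safe, e.g. via P0, P5, P2, P6, P3.
Key observation: after the grant the pool drops to (2, 2, 1), which still lets P0 finish first and unwind the rest.
Check on the post-grant state, step by step:
  pool = (2, 2, 1)
  P0: need (0, 2, 1) fits (2, 2, 1); releases (3, 2, 0), pool now (5, 4, 1)
  P5: need (4, 3, 1) fits (5, 4, 1); releases (3, 1, 1), pool now (8, 5, 2)
  P2: need (4, 1, 2) fits (8, 5, 2); releases (0, 3, 0), pool now (8, 8, 2)
  P6: need (1, 4, 2) fits (8, 8, 2); releases (0, 1, 1), pool now (8, 9, 3)
  P3: need (3, 6, 1) fits (8, 9, 3); releases (3, 1, 2), pool now (11, 10, 5)


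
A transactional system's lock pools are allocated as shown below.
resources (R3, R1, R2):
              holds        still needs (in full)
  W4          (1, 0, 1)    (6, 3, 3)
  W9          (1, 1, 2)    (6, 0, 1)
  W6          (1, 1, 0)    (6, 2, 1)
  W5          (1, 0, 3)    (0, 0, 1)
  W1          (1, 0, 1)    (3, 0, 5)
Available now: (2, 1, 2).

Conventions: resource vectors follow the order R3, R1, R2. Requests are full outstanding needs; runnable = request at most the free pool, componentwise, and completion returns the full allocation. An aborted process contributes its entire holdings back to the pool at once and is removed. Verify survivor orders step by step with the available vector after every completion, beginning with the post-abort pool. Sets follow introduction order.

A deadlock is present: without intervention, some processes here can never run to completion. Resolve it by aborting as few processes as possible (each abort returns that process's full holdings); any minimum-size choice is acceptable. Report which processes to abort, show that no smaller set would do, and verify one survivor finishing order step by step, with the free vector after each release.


Abort W9 and W6.
Key observation: W4 was stuck for good until W9 and W6 gave back (2, 2, 2); in the order shown it finishes at step 3.
No one abort is enough; case by case: W4 alone leaves W9 blocked (short on R3); W9 alone leaves W4 blocked (short on R3 and R1); W6 alone leaves W4 blocked (short on R3 and R1); W5 alone leaves W4 blocked (short on R3 and R1); W1 alone leaves W4 blocked (short on R3 and R1).
The survivors complete as W5, W1, W4. Walking it through (starting from the post-abort pool):
  pool = (4, 3, 4)
  W5: need (0, 0, 1) fits (4, 3, 4); releases (1, 0, 3), pool now (5, 3, 7)
  W1: need (3, 0, 5) fits (5, 3, 7); releases (1, 0, 1), pool now (6, 3, 8)
  W4: need (6, 3, 3) fits (6, 3, 8); releases (1, 0, 1), pool now (7, 3, 9)


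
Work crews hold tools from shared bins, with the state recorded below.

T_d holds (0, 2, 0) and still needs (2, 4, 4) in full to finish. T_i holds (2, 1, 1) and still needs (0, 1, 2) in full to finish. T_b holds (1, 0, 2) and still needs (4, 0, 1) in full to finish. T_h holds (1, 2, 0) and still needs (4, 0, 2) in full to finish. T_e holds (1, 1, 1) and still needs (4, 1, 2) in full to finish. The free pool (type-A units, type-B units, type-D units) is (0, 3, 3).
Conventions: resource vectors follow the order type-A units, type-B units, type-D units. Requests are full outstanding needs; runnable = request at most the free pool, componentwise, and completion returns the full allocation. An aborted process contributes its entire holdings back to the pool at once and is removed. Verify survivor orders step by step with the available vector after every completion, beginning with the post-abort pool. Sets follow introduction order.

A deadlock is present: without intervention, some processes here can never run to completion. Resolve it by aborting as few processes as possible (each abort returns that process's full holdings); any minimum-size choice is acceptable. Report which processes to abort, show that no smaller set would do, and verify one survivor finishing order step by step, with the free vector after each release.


Abort T_h and T_e.
Key observation: T_b had no path to completion before; after the abort of T_h and T_e ((2, 3, 1) returned), step 2 is where it fits.
Why nothing smaller works — every single abort fails: T_d alone leaves T_b blocked (short on type-A units); T_i alone leaves T_b blocked (short on type-A units); T_b alone leaves T_h blocked (short on type-A units); T_h alone leaves T_b blocked (short on type-A units); T_e alone leaves T_b blocked (short on type-A units).
The survivors complete as T_i, T_b, T_d. Check, step by step (starting from the post-abort pool):
  pool = (2, 6, 4)
  T_i: need (0, 1, 2) fits (2, 6, 4); releases (2, 1, 1), pool now (4, 7, 5)
  T_b: need (4, 0, 1) fits (4, 7, 5); releases (1, 0, 2), pool now (5, 7, 7)
  T_d: need (2, 4, 4) fits (5, 7, 7); releases (0, 2, 0), pool now (5, 9, 7)


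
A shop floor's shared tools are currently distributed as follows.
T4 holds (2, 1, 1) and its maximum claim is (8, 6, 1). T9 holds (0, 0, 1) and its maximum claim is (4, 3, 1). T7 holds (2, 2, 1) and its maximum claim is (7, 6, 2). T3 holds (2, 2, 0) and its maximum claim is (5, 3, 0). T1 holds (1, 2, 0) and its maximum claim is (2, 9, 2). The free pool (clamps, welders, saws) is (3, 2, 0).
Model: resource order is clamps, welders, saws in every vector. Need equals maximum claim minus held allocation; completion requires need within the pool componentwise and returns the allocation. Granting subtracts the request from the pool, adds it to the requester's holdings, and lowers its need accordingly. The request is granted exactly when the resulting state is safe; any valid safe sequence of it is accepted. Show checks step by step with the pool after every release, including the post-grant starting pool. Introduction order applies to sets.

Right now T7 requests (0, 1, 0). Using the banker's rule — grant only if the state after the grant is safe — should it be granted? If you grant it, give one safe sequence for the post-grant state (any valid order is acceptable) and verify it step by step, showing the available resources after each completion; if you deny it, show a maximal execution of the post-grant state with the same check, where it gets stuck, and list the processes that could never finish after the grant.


GRANT. The post-grant state is safe; one safe sequence: T3, T9, T7, T4, T1.
Key observation: (3, 1, 0) free after granting still covers T3 first, and each release covers the next.
Check on the post-grant state, step by step:
  pool = (3, 1, 0)
  T3: need (3, 1, 0) fits (3, 1, 0); releases (2, 2, 0), pool now (5, 3, 0)
  T9: need (4, 3, 0) fits (5, 3, 0); releases (0, 0, 1), pool now (5, 3, 1)
  T7: need (5, 3, 1) fits (5, 3, 1); releases (2, 3, 1), pool now (7, 6, 2)
  T4: need (6, 5, 0) fits (7, 6, 2); releases (2, 1, 1), pool now (9, 7, 3)
  T1: need (1, 7, 2) fits (9, 7, 3); releases (1, 2, 0), pool now (10, 9, 3)


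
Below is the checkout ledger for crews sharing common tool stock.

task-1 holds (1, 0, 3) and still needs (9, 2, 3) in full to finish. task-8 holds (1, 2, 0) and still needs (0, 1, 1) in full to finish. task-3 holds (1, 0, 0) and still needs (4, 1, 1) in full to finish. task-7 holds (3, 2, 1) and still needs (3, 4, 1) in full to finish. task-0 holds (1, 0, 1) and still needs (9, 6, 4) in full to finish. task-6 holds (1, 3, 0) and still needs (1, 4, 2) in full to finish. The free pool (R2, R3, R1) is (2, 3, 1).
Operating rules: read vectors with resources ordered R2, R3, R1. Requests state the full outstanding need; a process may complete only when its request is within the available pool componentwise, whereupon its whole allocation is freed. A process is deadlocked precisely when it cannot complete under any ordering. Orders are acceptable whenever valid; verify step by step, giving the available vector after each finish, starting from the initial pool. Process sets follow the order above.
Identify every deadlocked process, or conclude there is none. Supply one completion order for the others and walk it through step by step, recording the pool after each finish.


Deadlocked: task-1 and task-0.
Key observation: even finishing task-8, task-7, task-6, task-3 leaves just (8, 10, 2) free — too little R2 for any of the remaining processes.
One completion order for the rest: task-8, task-7, task-6, task-3. Walking it through:
  pool = (2, 3, 1)
  task-8 needs (0, 1, 1) <= (2, 3, 1) -> finishes; pool += (1, 2, 0) = (3, 5, 1)
  task-7 needs (3, 4, 1) <= (3, 5, 1) -> finishes; pool += (3, 2, 1) = (6, 7, 2)
  task-6 needs (1, 4, 2) <= (6, 7, 2) -> finishes; pool += (1, 3, 0) = (7, 10, 2)
  task-3 needs (4, 1, 1) <= (7, 10, 2) -> finishes; pool += (1, 0, 0) = (8, 10, 2)
The blocked processes can never fit:
  task-1 still needs (9, 2, 3) but only (8, 10, 2) is free — short on R2 and R1
  task-0 still needs (9, 6, 4) but only (8, 10, 2) is free — short on R2 and R1


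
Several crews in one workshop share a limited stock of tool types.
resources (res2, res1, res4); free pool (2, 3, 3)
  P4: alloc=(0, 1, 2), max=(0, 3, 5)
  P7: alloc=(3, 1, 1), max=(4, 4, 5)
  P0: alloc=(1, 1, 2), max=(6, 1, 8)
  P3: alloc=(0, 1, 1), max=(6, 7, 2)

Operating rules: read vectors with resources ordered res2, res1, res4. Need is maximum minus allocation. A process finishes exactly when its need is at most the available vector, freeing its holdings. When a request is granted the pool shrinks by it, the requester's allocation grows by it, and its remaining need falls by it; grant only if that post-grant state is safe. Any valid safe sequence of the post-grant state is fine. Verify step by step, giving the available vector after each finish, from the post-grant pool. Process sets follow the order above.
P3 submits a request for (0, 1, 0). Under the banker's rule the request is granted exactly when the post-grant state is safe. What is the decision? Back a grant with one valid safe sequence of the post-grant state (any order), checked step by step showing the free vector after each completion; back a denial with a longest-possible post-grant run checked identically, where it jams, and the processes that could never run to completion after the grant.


GRANT: granting preserves safety; a valid post-grant sequence is P4, P7, P0, P3.
Key observation: the transfer keeps a workable pool ((2, 2, 3)); P4 starts the safe sequence.
Verifying the post-grant state step by step:
  pool = (2, 2, 3)
  P4: need (0, 2, 3) fits (2, 2, 3); releases (0, 1, 2), pool now (2, 3, 5)
  P7: need (1, 3, 4) fits (2, 3, 5); releases (3, 1, 1), pool now (5, 4, 6)
  P0: need (5, 0, 6) fits (5, 4, 6); releases (1, 1, 2), pool now (6, 5, 8)
  P3: need (6, 5, 1) fits (6, 5, 8); releases (0, 2, 1), pool now (6, 7, 9)


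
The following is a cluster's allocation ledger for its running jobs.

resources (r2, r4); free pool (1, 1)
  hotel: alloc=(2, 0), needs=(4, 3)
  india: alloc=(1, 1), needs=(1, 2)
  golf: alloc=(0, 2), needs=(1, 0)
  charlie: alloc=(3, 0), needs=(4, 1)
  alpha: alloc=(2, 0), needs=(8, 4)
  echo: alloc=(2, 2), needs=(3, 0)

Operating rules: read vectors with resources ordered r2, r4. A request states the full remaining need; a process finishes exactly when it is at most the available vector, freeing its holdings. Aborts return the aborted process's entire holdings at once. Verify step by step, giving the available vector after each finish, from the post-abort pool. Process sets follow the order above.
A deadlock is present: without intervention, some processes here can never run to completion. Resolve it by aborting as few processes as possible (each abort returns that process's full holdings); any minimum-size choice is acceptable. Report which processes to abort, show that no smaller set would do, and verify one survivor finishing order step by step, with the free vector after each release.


Minimum abort set: hotel.
Key observation: aborting hotel returns (2, 0), and echo — hopeless before — runs at step 1 with the returned capacity in the pool.
No smaller set exists: with zero aborts the deadlock remains.
Survivors finish in the order: echo, golf, india, charlie, alpha. Walking it through (pool after the aborts first):
  pool = (3, 1)
  run echo (needs (3, 0), free (3, 1)); after release of (2, 2) the pool is (5, 3)
  run golf (needs (1, 0), free (5, 3)); after release of (0, 2) the pool is (5, 5)
  run india (needs (1, 2), free (5, 5)); after release of (1, 1) the pool is (6, 6)
  run charlie (needs (4, 1), free (6, 6)); after release of (3, 0) the pool is (9, 6)
  run alpha (needs (8, 4), free (9, 6)); after release of (2, 0) the pool is (11, 6)


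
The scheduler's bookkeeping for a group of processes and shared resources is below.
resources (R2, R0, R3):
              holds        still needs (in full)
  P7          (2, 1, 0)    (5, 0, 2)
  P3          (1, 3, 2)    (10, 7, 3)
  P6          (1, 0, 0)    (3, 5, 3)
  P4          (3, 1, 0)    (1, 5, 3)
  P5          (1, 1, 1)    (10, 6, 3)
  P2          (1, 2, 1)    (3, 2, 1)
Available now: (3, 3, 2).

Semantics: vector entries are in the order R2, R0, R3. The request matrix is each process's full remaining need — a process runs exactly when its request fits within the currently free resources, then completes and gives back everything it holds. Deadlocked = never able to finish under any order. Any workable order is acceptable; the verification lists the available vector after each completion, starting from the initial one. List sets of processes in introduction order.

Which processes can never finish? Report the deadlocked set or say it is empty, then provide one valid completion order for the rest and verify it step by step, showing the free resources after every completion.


No process is deadlocked.
Key observation: P2 can run right away; the returned allocation unlocks the remaining processes in turn.
One completion order for the rest: P2, P6, P4, P7, P5, P3. Walking it through:
  pool = (3, 3, 2)
  P2: need (3, 2, 1) fits (3, 3, 2); releases (1, 2, 1), pool now (4, 5, 3)
  P6: need (3, 5, 3) fits (4, 5, 3); releases (1, 0, 0), pool now (5, 5, 3)
  P4: need (1, 5, 3) fits (5, 5, 3); releases (3, 1, 0), pool now (8, 6, 3)
  P7: need (5, 0, 2) fits (8, 6, 3); releases (2, 1, 0), pool now (10, 7, 3)
  P5: need (10, 6, 3) fits (10, 7, 3); releases (1, 1, 1), pool now (11, 8, 4)
  P3: need (10, 7, 3) fits (11, 8, 4); releases (1, 3, 2), pool now (12, 11, 6)


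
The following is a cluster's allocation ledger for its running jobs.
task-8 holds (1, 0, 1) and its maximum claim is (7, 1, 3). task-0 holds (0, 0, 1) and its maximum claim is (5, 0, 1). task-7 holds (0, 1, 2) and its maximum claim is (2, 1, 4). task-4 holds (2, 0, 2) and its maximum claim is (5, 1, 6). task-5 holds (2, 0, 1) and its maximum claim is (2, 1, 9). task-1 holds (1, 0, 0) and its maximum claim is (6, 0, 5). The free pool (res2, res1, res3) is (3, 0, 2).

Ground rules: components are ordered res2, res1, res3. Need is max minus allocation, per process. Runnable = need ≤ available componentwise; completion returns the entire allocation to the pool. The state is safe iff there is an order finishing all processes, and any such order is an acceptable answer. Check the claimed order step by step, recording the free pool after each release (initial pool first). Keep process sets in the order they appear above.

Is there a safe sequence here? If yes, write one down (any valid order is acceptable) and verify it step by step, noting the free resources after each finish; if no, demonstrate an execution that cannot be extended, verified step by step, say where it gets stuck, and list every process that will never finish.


SAFE, for example via the order task-7, task-4, task-0, task-1, task-8, task-5.
Key observation: reading the order forward, task-7 is the first process whose need (2, 0, 2) meets the free pool (3, 0, 2) exactly on a resource it requests.
Verifying each step:
  pool = (3, 0, 2)
  task-7 needs (2, 0, 2) <= (3, 0, 2) -> finishes; pool += (0, 1, 2) = (3, 1, 4)
  task-4 needs (3, 1, 4) <= (3, 1, 4) -> finishes; pool += (2, 0, 2) = (5, 1, 6)
  task-0 needs (5, 0, 0) <= (5, 1, 6) -> finishes; pool += (0, 0, 1) = (5, 1, 7)
  task-1 needs (5, 0, 5) <= (5, 1, 7) -> finishes; pool += (1, 0, 0) = (6, 1, 7)
  task-8 needs (6, 1, 2) <= (6, 1, 7) -> finishes; pool += (1, 0, 1) = (7, 1, 8)
  task-5 needs (0, 1, 8) <= (7, 1, 8) -> finishes; pool += (2, 0, 1) = (9, 1, 9)


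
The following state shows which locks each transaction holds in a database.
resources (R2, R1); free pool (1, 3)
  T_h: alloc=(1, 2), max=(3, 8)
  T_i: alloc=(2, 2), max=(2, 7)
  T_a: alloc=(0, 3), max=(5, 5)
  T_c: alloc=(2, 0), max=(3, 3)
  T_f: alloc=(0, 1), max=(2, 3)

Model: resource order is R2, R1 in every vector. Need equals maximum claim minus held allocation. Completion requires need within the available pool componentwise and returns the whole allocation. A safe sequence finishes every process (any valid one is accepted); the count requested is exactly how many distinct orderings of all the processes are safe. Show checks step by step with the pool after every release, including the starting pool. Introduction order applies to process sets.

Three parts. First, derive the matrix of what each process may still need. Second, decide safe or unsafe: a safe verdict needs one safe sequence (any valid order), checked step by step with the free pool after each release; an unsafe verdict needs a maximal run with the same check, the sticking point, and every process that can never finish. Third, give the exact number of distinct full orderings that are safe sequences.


(1) Outstanding need per process (order R2, R1):
  T_h: (2, 6)
  T_i: (0, 5)
  T_a: (5, 2)
  T_c: (1, 3)
  T_f: (2, 2)
(2) UNSAFE — no complete ordering exists.
Key observation: after T_c, T_f the pool peaks at (3, 4), and each blocked process is short somewhere: T_h on R1; T_i on R1; T_a on R2.
A maximal execution: T_c, T_f — then nothing else fits. Verifying each step:
  pool = (1, 3)
  T_c needs (1, 3) <= (1, 3) -> finishes; pool += (2, 0) = (3, 3)
  T_f needs (2, 2) <= (3, 3) -> finishes; pool += (0, 1) = (3, 4)
  T_h cannot run: need (2, 6) vs free (3, 4) (insufficient R1)
  T_i cannot run: need (0, 5) vs free (3, 4) (insufficient R1)
  T_a cannot run: need (5, 2) vs free (3, 4) (insufficient R2)
Never able to finish: T_h, T_i and T_a.
(3) Precisely 0 of the possible complete orderings are safe sequences.


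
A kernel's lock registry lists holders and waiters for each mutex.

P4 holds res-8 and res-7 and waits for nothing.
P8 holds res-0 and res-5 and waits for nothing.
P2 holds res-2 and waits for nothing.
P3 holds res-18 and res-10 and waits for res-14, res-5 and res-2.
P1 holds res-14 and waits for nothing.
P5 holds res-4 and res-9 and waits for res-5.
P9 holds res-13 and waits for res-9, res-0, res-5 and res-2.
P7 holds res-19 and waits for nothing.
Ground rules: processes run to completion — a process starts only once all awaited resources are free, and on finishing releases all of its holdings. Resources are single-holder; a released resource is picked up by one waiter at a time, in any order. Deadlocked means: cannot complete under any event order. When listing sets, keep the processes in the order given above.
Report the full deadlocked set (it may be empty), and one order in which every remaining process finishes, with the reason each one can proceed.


Nothing here is deadlocked.
Key observation: all waits point, directly or indirectly, at processes that can finish, so nothing is permanently blocked.
A valid finishing order for the others: P7, P8, P1, P5, P4, P2, P9, P3.
Check, step by step:
  run P7 (it waits on nothing); releases res-19
  run P8 (it waits on nothing); releases res-0 and res-5
  run P1 (it waits on nothing); releases res-14
  P5 waits on res-5 — all released -> runs and releases res-4 and res-9
  run P4 (it waits on nothing); releases res-8 and res-7
  run P2 (it waits on nothing); releases res-2
  P9 waits on res-9, res-0, res-5 and res-2 — all released -> runs and releases res-13
  P3 waits on res-14, res-5 and res-2 — all released -> runs and releases res-18 and res-10


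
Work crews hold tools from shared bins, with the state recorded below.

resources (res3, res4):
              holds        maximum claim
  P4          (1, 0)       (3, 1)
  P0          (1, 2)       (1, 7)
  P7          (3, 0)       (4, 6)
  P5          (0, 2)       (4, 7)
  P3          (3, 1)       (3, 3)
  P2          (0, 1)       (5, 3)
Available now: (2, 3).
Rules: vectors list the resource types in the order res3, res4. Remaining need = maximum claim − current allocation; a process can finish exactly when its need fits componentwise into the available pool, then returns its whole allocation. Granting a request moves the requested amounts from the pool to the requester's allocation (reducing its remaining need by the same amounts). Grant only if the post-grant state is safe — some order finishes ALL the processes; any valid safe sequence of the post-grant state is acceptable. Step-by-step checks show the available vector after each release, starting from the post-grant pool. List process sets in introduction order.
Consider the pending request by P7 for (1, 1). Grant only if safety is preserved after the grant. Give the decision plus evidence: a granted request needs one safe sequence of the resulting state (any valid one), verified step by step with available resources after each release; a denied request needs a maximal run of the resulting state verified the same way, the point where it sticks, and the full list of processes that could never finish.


DENY: after the grant no complete ordering would exist.
Key observation: the wall is res4: completing P3, P4, P2 brings the pool only to (5, 4), and all the rest need more.
After a pretend grant, a maximal execution: P3, P4, P2 — then nothing else fits. Walking it through:
  pool = (1, 2)
  P3 needs (0, 2) <= (1, 2) -> finishes; pool += (3, 1) = (4, 3)
  P4 needs (2, 1) <= (4, 3) -> finishes; pool += (1, 0) = (5, 3)
  P2 needs (5, 2) <= (5, 3) -> finishes; pool += (0, 1) = (5, 4)
  blocked: P0 wants (0, 5), pool (5, 4) — not enough res4
  blocked: P7 wants (0, 5), pool (5, 4) — not enough res4
  blocked: P5 wants (4, 5), pool (5, 4) — not enough res4
Post-grant, the permanently blocked set is P0, P7 and P5.
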